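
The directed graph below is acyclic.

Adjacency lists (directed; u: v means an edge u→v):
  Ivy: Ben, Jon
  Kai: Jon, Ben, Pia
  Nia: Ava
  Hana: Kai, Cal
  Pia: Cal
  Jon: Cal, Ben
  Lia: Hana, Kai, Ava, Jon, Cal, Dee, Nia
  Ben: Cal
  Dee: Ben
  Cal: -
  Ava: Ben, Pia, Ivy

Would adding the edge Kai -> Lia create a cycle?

Adding Kai→Lia creates a cycle iff Lia can already reach Kai.
Path from Lia: Lia → Kai.
So Lia → … → Kai → Lia is a cycle.

Yes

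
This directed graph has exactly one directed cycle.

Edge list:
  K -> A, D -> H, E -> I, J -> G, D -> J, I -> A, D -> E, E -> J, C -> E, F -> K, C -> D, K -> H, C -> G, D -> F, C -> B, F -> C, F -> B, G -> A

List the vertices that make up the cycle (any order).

DFS with gray/black marking from F:
F gray
  C gray
    B gray
    B black
    E gray
      J gray
        G gray
          A gray
          A black
        G black
      J black
      I gray
        I→A: A black — skip
      I black
    E black
    C→G: G black — skip
    D gray
      D→F: F is gray → back edge
Back edge closes the cycle F → C → D → F; its vertices are {C, D, F}.

C, D, F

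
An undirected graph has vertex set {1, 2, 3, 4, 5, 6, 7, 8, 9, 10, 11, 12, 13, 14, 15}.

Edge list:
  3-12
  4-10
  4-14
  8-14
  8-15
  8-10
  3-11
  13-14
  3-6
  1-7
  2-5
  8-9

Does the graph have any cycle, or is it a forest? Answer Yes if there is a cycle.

Yes

DFS, tracking each vertex's parent; an edge to a visited non-parent vertex closes a cycle.
Start from 7:
visit 7 (parent –)
  visit 1 (parent 7)
    1–7: parent, skip
visit 2 (parent –)
  visit 5 (parent 2)
    5–2: parent, skip
visit 3 (parent –)
  visit 11 (parent 3)
    11–3: parent, skip
  visit 12 (parent 3)
    12–3: parent, skip
  visit 6 (parent 3)
    6–3: parent, skip
visit 4 (parent –)
  visit 14 (parent 4)
    14–4: parent, skip
    visit 13 (parent 14)
      13–14: parent, skip
    visit 8 (parent 14)
      visit 15 (parent 8)
        15–8: parent, skip
      visit 10 (parent 8)
        10–4: 4 visited and ≠ parent → cycle
Cycle: 4 – 14 – 8 – 10 – 4.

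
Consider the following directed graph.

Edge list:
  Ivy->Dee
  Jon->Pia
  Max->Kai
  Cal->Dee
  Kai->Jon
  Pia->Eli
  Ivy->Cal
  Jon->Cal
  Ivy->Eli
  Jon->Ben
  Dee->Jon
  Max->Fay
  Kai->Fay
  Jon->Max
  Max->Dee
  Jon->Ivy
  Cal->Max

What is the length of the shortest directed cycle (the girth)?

For each vertex v, BFS finds the shortest path from v back to v.
The shortest such closed walk is Jon → Cal → Dee → Jon, length 3.

3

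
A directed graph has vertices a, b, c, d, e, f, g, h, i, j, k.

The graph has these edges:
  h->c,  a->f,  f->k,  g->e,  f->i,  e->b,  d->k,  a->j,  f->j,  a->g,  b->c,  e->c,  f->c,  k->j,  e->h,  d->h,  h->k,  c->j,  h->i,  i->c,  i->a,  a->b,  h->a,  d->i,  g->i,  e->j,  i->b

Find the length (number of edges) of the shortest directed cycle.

3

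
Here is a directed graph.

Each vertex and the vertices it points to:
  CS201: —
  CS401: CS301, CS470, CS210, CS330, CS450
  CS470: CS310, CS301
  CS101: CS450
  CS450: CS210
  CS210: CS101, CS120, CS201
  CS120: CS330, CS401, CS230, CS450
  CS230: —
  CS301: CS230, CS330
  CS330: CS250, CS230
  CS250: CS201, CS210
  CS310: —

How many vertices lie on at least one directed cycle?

9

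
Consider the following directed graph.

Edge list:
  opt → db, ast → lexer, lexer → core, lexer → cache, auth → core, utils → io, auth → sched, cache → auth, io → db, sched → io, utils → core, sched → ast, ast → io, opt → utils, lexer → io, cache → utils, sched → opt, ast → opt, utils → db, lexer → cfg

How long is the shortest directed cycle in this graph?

For each vertex v, BFS finds the shortest path from v back to v.
The shortest such closed walk is lexer → cache → auth → sched → ast → lexer, length 5.

5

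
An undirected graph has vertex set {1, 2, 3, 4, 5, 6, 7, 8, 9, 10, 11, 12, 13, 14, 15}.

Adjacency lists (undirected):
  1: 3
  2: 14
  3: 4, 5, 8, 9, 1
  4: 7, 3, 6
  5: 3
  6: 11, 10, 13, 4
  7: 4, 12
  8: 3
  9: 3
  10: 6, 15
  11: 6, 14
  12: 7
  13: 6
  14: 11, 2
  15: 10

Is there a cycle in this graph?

No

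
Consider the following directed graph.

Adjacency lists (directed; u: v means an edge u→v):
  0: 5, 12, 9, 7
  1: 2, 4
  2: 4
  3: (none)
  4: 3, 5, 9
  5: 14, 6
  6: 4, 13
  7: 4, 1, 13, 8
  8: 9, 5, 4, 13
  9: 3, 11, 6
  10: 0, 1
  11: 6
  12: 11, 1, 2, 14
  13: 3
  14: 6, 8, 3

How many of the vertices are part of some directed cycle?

7

A vertex is on a directed cycle iff it belongs to a strongly connected component of size ≥ 2 (or has a self-loop).
The vertices on cycles are {4, 5, 6, 8, 9, 11, 14} — 7 in total.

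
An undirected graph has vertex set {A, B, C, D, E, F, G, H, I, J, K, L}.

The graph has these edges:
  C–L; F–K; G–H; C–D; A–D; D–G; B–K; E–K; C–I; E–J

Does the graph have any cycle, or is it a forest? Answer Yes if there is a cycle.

DFS, tracking each vertex's parent; an edge to a visited non-parent vertex closes a cycle.
Start from F:
visit F (parent –)
  visit K (parent F)
    visit E (parent K)
      E–K: parent, skip
      visit J (parent E)
        J–E: parent, skip
    visit B (parent K)
      B–K: parent, skip
    K–F: parent, skip
visit A (parent –)
  visit D (parent A)
    visit G (parent D)
      visit H (parent G)
        H–G: parent, skip
      G–D: parent, skip
    D–A: parent, skip
    visit C (parent D)
      visit I (parent C)
        I–C: parent, skip
      visit L (parent C)
        L–C: parent, skip
      C–D: parent, skip
No non-parent visited neighbor found — the graph is a forest.

No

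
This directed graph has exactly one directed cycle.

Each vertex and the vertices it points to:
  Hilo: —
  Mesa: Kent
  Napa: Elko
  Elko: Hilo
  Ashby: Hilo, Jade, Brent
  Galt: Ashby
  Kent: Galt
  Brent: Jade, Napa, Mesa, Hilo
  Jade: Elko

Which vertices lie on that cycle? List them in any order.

Galt, Kent, Mesa, Ashby, Brent

DFS with gray/black marking from Ashby:
Ashby gray
  Hilo gray
  Hilo black
  Jade gray
    Elko gray
      Elko→Hilo: Hilo black — skip
    Elko black
  Jade black
  Brent gray
    Brent→Jade: Jade black — skip
    Napa gray
      Napa→Elko: Elko black — skip
    Napa black
    Mesa gray
      Kent gray
        Galt gray
          Galt→Ashby: Ashby is gray → back edge
Back edge closes the cycle Ashby → Brent → Mesa → Kent → Galt → Ashby; its vertices are {Galt, Kent, Mesa, Ashby, Brent}.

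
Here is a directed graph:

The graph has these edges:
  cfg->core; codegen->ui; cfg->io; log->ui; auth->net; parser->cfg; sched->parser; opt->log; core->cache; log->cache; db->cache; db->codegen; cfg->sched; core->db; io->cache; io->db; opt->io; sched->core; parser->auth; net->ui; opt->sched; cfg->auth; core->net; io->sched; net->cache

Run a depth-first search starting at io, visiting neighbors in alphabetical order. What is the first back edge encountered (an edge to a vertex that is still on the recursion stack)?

cfg→io

DFS from io (visiting neighbors in alphabetical order); mark gray on enter, black on exit:
io gray
  cache gray
  cache black
  db gray
    db→cache: cache black — skip
    codegen gray
      ui gray
      ui black
    codegen black
  db black
  sched gray
    core gray
      core→cache: cache black — skip
      core→db: db black — skip
      net gray
        net→cache: cache black — skip
        net→ui: ui black — skip
      net black
    core black
    parser gray
      auth gray
        auth→net: net black — skip
      auth black
      cfg gray
        cfg→auth: auth black — skip
        cfg→core: core black — skip
        cfg→io: io is gray → back edge
First back edge: cfg → io.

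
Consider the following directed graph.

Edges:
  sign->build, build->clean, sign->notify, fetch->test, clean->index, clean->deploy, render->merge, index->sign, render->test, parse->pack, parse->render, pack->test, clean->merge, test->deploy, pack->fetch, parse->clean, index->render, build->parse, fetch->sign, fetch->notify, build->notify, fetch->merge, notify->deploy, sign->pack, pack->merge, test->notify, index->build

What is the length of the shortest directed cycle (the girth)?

3

For each vertex v, BFS finds the shortest path from v back to v.
The shortest such closed walk is sign → pack → fetch → sign, length 3.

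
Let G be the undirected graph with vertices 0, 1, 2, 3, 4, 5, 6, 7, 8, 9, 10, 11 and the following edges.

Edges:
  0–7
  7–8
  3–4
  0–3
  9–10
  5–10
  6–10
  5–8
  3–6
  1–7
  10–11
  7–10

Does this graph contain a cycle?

Yes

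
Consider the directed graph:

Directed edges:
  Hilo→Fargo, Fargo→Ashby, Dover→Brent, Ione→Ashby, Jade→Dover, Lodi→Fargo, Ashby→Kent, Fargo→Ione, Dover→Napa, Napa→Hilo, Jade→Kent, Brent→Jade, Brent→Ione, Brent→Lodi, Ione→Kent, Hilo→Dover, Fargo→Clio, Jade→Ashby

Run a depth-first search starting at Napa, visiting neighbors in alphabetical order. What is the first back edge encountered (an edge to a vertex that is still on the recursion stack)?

DFS from Napa (visiting neighbors in alphabetical order); mark gray on enter, black on exit:
Napa gray
  Hilo gray
    Dover gray
      Brent gray
        Ione gray
          Ashby gray
            Kent gray
            Kent black
          Ashby black
          Ione→Kent: Kent black — skip
        Ione black
        Jade gray
          Jade→Ashby: Ashby black — skip
          Jade→Dover: Dover is gray → back edge
First back edge: Jade → Dover.

Jade->Dover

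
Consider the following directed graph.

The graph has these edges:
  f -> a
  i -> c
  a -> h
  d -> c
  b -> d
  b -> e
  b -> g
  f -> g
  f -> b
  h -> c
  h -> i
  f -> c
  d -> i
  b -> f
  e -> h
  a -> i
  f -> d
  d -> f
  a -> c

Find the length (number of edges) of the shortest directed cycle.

2

For each vertex v, BFS finds the shortest path from v back to v.
The shortest such closed walk is b → f → b, length 2.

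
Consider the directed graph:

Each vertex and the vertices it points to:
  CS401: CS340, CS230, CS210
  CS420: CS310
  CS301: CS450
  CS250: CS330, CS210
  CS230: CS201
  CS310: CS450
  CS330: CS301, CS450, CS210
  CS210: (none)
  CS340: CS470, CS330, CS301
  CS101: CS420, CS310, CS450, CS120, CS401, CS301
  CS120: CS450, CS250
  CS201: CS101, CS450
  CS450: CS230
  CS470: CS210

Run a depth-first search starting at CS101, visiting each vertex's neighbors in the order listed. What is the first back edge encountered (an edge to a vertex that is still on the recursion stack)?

CS201→CS101

DFS from CS101 (visiting each vertex's neighbors in the order listed); mark gray on enter, black on exit:
CS101 gray
  CS420 gray
    CS310 gray
      CS450 gray
        CS230 gray
          CS201 gray
            CS201→CS101: CS101 is gray → back edge
First back edge: CS201 → CS101.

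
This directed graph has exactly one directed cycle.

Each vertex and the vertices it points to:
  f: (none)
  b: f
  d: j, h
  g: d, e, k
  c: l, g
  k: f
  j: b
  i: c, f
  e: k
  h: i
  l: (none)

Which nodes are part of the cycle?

DFS with gray/black marking from c:
c gray
  l gray
  l black
  g gray
    d gray
      j gray
        b gray
          f gray
          f black
        b black
      j black
      h gray
        i gray
          i→c: c is gray → back edge
Back edge closes the cycle c → g → d → h → i → c; its vertices are {c, d, g, h, i}.

c, d, g, h, i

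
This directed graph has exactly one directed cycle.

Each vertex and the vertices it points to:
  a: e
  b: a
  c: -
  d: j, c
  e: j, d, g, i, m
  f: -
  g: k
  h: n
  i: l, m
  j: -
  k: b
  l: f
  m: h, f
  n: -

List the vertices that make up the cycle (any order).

a, b, e, g, k

DFS with gray/black marking from e:
e gray
  j gray
  j black
  d gray
    d→j: j black — skip
    c gray
    c black
  d black
  g gray
    k gray
      b gray
        a gray
          a→e: e is gray → back edge
Back edge closes the cycle e → g → k → b → a → e; its vertices are {a, b, e, g, k}.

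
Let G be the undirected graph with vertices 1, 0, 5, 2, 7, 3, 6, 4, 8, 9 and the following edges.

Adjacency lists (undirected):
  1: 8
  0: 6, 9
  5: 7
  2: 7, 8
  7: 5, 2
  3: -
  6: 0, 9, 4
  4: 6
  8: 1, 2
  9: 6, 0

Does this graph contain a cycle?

Yes

DFS, tracking each vertex's parent; an edge to a visited non-parent vertex closes a cycle.
Start from 0:
visit 0 (parent –)
  visit 6 (parent 0)
    6–0: parent, skip
    visit 9 (parent 6)
      9–6: parent, skip
      9–0: 0 visited and ≠ parent → cycle
Cycle: 0 – 6 – 9 – 0.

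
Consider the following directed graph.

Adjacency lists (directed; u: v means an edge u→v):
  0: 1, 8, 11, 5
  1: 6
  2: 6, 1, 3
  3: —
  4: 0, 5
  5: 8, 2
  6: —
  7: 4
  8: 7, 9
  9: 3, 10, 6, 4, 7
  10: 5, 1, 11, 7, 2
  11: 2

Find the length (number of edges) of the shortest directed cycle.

For each vertex v, BFS finds the shortest path from v back to v.
The shortest such closed walk is 0 → 8 → 9 → 4 → 0, length 4.

4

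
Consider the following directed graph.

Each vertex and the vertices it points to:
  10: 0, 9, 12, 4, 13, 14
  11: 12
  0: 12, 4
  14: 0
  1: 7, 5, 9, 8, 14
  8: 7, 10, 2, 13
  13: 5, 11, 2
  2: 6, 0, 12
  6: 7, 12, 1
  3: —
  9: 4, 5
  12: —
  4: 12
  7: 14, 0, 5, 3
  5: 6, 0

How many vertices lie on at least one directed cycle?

9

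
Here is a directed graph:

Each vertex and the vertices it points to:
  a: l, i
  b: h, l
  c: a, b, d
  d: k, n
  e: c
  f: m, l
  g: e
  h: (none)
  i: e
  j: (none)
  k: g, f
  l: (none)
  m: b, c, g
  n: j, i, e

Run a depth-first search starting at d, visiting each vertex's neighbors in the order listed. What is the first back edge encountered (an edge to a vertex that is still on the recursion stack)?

DFS from d (visiting each vertex's neighbors in the order listed); mark gray on enter, black on exit:
d gray
  k gray
    g gray
      e gray
        c gray
          a gray
            l gray
            l black
            i gray
              i→e: e is gray → back edge
First back edge: i → e.

i->e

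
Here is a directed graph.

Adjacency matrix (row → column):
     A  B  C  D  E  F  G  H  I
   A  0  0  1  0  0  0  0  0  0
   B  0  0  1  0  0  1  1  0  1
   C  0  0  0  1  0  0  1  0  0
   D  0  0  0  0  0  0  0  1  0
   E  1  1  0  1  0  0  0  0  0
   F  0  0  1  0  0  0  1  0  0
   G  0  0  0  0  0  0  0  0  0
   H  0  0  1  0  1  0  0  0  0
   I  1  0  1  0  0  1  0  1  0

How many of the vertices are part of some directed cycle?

A vertex is on a directed cycle iff it belongs to a strongly connected component of size ≥ 2 (or has a self-loop).
The vertices on cycles are {A, B, C, D, E, F, H, I} — 8 in total.

8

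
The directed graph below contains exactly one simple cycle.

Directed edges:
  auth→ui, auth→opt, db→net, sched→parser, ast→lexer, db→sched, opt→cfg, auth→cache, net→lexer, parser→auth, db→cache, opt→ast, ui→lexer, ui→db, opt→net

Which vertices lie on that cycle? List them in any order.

DFS with gray/black marking from auth:
auth gray
  opt gray
    cfg gray
    cfg black
    ast gray
      lexer gray
      lexer black
    ast black
    net gray
      net→lexer: lexer black — skip
    net black
  opt black
  ui gray
    db gray
      cache gray
      cache black
      db→net: net black — skip
      sched gray
        parser gray
          parser→auth: auth is gray → back edge
Back edge closes the cycle auth → ui → db → sched → parser → auth; its vertices are {db, ui, auth, sched, parser}.

db, ui, auth, sched, parser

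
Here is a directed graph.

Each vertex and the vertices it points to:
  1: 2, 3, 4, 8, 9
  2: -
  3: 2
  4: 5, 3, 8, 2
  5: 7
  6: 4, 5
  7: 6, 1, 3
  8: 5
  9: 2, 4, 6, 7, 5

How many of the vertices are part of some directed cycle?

7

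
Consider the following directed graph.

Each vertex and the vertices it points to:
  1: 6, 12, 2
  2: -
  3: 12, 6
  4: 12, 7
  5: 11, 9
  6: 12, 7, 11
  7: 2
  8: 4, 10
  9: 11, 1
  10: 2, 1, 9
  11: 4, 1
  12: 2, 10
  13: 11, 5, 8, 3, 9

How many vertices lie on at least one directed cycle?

A vertex is on a directed cycle iff it belongs to a strongly connected component of size ≥ 2 (or has a self-loop).
The vertices on cycles are {1, 4, 6, 9, 10, 11, 12} — 7 in total.

7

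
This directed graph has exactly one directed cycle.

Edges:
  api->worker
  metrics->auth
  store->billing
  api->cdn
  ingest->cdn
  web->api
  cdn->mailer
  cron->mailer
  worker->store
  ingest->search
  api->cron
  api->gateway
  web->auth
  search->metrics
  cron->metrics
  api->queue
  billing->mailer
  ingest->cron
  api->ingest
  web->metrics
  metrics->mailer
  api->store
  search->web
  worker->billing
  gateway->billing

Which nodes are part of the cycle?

api, web, ingest, search

DFS with gray/black marking from web:
web gray
  auth gray
  auth black
  metrics gray
    metrics→auth: auth black — skip
    mailer gray
    mailer black
  metrics black
  api gray
    gateway gray
      billing gray
        billing→mailer: mailer black — skip
      billing black
    gateway black
    cdn gray
      cdn→mailer: mailer black — skip
    cdn black
    cron gray
      cron→mailer: mailer black — skip
      cron→metrics: metrics black — skip
    cron black
    ingest gray
      search gray
        search→metrics: metrics black — skip
        search→web: web is gray → back edge
Back edge closes the cycle web → api → ingest → search → web; its vertices are {api, web, ingest, search}.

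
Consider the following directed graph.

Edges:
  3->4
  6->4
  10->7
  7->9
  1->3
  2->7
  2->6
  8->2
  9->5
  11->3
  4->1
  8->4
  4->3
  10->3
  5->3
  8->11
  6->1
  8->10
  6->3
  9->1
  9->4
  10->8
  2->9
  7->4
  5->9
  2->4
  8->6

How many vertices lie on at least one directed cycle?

A vertex is on a directed cycle iff it belongs to a strongly connected component of size ≥ 2 (or has a self-loop).
The vertices on cycles are {1, 3, 4, 5, 8, 9, 10} — 7 in total.

7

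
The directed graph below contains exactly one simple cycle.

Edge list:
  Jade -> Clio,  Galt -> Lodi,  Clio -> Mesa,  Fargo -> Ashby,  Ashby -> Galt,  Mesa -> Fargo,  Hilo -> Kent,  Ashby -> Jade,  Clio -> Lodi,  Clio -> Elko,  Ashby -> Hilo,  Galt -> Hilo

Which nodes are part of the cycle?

Clio, Jade, Mesa, Ashby, Fargo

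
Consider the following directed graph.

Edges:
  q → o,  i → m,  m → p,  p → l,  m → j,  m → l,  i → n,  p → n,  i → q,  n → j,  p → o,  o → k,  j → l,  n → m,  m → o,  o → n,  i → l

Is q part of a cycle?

No

q lies on a cycle iff there is a path from q back to itself.
Exploring from q, it never reaches itself; equivalently, its strongly connected component is a singleton.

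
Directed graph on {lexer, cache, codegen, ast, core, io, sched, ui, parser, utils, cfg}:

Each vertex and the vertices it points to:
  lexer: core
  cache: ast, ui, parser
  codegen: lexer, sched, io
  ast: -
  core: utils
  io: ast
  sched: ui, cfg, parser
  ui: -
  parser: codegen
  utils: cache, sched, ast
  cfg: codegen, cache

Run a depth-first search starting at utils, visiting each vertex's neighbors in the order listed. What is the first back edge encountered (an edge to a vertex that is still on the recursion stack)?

DFS from utils (visiting each vertex's neighbors in the order listed); mark gray on enter, black on exit:
utils gray
  cache gray
    ast gray
    ast black
    ui gray
    ui black
    parser gray
      codegen gray
        lexer gray
          core gray
            core→utils: utils is gray → back edge
First back edge: core → utils.

core->utils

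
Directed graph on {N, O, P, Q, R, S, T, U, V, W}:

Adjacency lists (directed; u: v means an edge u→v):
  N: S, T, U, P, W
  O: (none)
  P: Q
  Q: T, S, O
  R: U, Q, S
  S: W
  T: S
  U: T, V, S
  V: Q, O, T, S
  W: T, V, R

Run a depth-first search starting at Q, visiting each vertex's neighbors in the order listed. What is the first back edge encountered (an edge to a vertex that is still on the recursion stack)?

W→T

DFS from Q (visiting each vertex's neighbors in the order listed); mark gray on enter, black on exit:
Q gray
  T gray
    S gray
      W gray
        W→T: T is gray → back edge
First back edge: W → T.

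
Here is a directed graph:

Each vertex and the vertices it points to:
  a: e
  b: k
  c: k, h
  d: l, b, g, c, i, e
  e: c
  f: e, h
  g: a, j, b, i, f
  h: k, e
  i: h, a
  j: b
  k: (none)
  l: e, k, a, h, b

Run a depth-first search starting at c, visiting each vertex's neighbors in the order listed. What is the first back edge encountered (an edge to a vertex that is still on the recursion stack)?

e->c

DFS from c (visiting each vertex's neighbors in the order listed); mark gray on enter, black on exit:
c gray
  k gray
  k black
  h gray
    h→k: k black — skip
    e gray
      e→c: c is gray → back edge
First back edge: e → c.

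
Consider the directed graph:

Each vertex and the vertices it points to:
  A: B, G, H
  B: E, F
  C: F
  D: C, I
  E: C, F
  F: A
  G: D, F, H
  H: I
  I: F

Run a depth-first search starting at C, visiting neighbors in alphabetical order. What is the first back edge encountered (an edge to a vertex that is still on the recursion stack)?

E→C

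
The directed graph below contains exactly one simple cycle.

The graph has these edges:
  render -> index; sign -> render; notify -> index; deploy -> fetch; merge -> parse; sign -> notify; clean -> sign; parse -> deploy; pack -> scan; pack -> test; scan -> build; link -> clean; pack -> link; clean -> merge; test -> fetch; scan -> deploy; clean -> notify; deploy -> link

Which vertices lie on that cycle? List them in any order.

link, clean, merge, parse, deploy

DFS with gray/black marking from link:
link gray
  clean gray
    sign gray
      notify gray
        index gray
        index black
      notify black
      render gray
        render→index: index black — skip
      render black
    sign black
    clean→notify: notify black — skip
    merge gray
      parse gray
        deploy gray
          fetch gray
          fetch black
          deploy→link: link is gray → back edge
Back edge closes the cycle link → clean → merge → parse → deploy → link; its vertices are {link, clean, merge, parse, deploy}.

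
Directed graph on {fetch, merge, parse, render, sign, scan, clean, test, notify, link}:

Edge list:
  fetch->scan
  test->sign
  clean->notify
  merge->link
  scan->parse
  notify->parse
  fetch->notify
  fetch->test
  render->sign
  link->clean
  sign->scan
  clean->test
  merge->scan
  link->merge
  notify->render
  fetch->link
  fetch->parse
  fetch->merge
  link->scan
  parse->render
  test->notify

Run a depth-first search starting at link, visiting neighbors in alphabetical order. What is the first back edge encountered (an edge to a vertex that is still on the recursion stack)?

scan->parse

DFS from link (visiting neighbors in alphabetical order); mark gray on enter, black on exit:
link gray
  clean gray
    notify gray
      parse gray
        render gray
          sign gray
            scan gray
              scan→parse: parse is gray → back edge
First back edge: scan → parse.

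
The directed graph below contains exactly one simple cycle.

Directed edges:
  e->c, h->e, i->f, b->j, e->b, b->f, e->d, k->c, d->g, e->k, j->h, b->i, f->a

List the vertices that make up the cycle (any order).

DFS with gray/black marking from e:
e gray
  d gray
    g gray
    g black
  d black
  c gray
  c black
  k gray
    k→c: c black — skip
  k black
  b gray
    f gray
      a gray
      a black
    f black
    i gray
      i→f: f black — skip
    i black
    j gray
      h gray
        h→e: e is gray → back edge
Back edge closes the cycle e → b → j → h → e; its vertices are {b, e, h, j}.

b, e, h, j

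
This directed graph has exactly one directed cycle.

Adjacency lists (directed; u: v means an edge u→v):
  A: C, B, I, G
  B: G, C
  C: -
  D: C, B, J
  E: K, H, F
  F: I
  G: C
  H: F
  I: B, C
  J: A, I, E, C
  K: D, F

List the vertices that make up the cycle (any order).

DFS with gray/black marking from D:
D gray
  C gray
  C black
  B gray
    G gray
      G→C: C black — skip
    G black
    B→C: C black — skip
  B black
  J gray
    A gray
      A→C: C black — skip
      A→B: B black — skip
      I gray
        I→B: B black — skip
        I→C: C black — skip
      I black
      A→G: G black — skip
    A black
    J→I: I black — skip
    E gray
      K gray
        K→D: D is gray → back edge
Back edge closes the cycle D → J → E → K → D; its vertices are {D, E, J, K}.

D, E, J, K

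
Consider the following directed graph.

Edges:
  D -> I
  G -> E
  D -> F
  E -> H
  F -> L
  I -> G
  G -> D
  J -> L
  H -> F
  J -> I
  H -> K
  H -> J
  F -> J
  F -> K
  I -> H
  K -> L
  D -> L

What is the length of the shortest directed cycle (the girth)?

3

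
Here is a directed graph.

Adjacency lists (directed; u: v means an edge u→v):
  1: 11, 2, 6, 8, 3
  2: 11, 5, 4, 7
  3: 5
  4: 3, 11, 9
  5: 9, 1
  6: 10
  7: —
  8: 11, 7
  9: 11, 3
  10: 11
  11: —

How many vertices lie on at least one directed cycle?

6

A vertex is on a directed cycle iff it belongs to a strongly connected component of size ≥ 2 (or has a self-loop).
The vertices on cycles are {1, 2, 3, 4, 5, 9} — 6 in total.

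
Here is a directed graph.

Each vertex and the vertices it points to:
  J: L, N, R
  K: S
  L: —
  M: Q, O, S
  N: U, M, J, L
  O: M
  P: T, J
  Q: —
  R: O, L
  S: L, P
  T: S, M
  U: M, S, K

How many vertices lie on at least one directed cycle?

A vertex is on a directed cycle iff it belongs to a strongly connected component of size ≥ 2 (or has a self-loop).
The vertices on cycles are {J, K, M, N, O, P, R, S, T, U} — 10 in total.

10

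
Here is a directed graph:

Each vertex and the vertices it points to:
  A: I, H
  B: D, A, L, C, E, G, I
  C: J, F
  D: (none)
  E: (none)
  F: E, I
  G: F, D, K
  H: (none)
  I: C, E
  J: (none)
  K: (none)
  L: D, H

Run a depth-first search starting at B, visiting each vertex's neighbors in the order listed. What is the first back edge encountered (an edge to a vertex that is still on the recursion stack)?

F→I

DFS from B (visiting each vertex's neighbors in the order listed); mark gray on enter, black on exit:
B gray
  D gray
  D black
  A gray
    I gray
      C gray
        J gray
        J black
        F gray
          E gray
          E black
          F→I: I is gray → back edge
First back edge: F → I.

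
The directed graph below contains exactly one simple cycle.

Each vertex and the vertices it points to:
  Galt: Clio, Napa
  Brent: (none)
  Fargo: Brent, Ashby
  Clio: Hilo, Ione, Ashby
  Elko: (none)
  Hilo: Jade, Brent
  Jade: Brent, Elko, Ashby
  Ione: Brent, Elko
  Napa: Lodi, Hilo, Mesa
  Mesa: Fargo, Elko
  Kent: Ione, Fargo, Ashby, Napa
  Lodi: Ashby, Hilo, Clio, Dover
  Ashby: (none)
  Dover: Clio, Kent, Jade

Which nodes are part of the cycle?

DFS with gray/black marking from Napa:
Napa gray
  Lodi gray
    Ashby gray
    Ashby black
    Hilo gray
      Jade gray
        Brent gray
        Brent black
        Elko gray
        Elko black
        Jade→Ashby: Ashby black — skip
      Jade black
      Hilo→Brent: Brent black — skip
    Hilo black
    Clio gray
      Clio→Hilo: Hilo black — skip
      Ione gray
        Ione→Brent: Brent black — skip
        Ione→Elko: Elko black — skip
      Ione black
      Clio→Ashby: Ashby black — skip
    Clio black
    Dover gray
      Dover→Clio: Clio black — skip
      Kent gray
        Kent→Ione: Ione black — skip
        Fargo gray
          Fargo→Brent: Brent black — skip
          Fargo→Ashby: Ashby black — skip
        Fargo black
        Kent→Ashby: Ashby black — skip
        Kent→Napa: Napa is gray → back edge
Back edge closes the cycle Napa → Lodi → Dover → Kent → Napa; its vertices are {Kent, Lodi, Napa, Dover}.

Kent, Lodi, Napa, Dover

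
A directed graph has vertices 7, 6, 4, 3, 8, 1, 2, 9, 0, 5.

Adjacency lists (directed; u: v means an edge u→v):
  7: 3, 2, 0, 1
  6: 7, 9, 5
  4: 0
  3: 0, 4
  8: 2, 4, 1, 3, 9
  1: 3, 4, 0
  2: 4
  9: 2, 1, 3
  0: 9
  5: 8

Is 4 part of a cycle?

Yes

4 is on a cycle iff 4 can reach itself via ≥1 edge.
4 → 0 → 9 → 2 → 4 — yes.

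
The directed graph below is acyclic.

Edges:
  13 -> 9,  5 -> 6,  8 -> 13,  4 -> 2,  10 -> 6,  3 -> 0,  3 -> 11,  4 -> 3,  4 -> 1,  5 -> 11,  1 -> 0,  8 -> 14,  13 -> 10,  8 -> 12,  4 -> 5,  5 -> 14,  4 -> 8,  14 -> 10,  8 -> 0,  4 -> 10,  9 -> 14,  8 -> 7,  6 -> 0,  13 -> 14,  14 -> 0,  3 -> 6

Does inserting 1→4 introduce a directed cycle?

Yes

Adding 1→4 creates a cycle iff 4 can already reach 1.
Path from 4: 4 → 1.
So 4 → … → 1 → 4 is a cycle.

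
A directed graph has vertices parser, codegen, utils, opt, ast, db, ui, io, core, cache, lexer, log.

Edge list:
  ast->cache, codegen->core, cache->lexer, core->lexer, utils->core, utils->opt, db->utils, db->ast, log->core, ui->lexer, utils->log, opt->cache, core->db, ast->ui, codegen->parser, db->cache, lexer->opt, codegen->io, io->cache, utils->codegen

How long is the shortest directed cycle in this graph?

For each vertex v, BFS finds the shortest path from v back to v.
The shortest such closed walk is db → utils → core → db, length 3.

3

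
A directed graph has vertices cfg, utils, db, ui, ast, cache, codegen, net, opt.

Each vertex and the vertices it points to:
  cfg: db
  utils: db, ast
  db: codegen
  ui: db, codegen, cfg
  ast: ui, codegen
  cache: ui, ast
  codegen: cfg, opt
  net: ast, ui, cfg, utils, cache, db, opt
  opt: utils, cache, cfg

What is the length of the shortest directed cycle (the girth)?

3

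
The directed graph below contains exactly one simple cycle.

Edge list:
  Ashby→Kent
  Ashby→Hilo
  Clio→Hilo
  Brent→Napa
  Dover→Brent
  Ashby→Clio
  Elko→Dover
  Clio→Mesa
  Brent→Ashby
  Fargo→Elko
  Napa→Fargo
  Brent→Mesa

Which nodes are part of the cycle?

DFS with gray/black marking from Brent:
Brent gray
  Ashby gray
    Hilo gray
    Hilo black
    Clio gray
      Mesa gray
      Mesa black
      Clio→Hilo: Hilo black — skip
    Clio black
    Kent gray
    Kent black
  Ashby black
  Brent→Mesa: Mesa black — skip
  Napa gray
    Fargo gray
      Elko gray
        Dover gray
          Dover→Brent: Brent is gray → back edge
Back edge closes the cycle Brent → Napa → Fargo → Elko → Dover → Brent; its vertices are {Elko, Napa, Brent, Dover, Fargo}.

Elko, Napa, Brent, Dover, Fargo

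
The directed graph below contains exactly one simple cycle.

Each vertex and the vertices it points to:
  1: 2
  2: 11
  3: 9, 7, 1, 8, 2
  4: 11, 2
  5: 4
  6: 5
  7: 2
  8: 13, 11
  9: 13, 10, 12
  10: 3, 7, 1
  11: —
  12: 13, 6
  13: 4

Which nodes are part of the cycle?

3, 9, 10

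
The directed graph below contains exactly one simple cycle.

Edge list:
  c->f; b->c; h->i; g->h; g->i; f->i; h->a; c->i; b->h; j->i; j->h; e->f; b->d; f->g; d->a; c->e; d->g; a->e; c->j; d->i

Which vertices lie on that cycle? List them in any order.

a, e, f, g, h

DFS with gray/black marking from a:
a gray
  e gray
    f gray
      g gray
        i gray
        i black
        h gray
          h→a: a is gray → back edge
Back edge closes the cycle a → e → f → g → h → a; its vertices are {a, e, f, g, h}.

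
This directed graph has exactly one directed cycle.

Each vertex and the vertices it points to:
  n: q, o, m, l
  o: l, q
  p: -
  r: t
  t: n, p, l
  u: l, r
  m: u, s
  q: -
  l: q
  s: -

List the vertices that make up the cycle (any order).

DFS with gray/black marking from t:
t gray
  n gray
    q gray
    q black
    o gray
      l gray
        l→q: q black — skip
      l black
      o→q: q black — skip
    o black
    m gray
      u gray
        u→l: l black — skip
        r gray
          r→t: t is gray → back edge
Back edge closes the cycle t → n → m → u → r → t; its vertices are {m, n, r, t, u}.

m, n, r, t, u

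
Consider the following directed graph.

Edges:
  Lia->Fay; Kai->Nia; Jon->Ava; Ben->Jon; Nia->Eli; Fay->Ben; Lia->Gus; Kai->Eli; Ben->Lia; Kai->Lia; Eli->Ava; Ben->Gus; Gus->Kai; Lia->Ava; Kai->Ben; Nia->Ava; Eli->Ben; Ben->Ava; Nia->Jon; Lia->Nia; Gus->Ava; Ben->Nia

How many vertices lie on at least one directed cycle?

7

A vertex is on a directed cycle iff it belongs to a strongly connected component of size ≥ 2 (or has a self-loop).
The vertices on cycles are {Ben, Eli, Fay, Gus, Kai, Lia, Nia} — 7 in total.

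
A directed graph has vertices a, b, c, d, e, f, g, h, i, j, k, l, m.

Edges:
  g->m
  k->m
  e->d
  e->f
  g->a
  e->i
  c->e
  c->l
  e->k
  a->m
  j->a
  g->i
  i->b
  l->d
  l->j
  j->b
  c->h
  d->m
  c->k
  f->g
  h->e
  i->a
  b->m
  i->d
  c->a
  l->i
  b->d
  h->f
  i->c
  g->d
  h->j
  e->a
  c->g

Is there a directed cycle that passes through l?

Yes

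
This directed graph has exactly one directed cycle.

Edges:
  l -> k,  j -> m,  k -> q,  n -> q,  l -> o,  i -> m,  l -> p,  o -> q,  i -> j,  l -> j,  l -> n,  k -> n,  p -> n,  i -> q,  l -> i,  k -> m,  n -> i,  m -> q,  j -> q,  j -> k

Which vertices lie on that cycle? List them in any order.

i, j, k, n

DFS with gray/black marking from i:
i gray
  q gray
  q black
  j gray
    k gray
      n gray
        n→i: i is gray → back edge
Back edge closes the cycle i → j → k → n → i; its vertices are {i, j, k, n}.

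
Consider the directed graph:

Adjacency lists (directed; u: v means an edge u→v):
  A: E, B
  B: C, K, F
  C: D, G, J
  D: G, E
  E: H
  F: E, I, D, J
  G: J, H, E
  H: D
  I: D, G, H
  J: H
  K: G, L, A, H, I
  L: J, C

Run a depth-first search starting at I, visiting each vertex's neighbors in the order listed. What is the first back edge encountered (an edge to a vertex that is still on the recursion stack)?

DFS from I (visiting each vertex's neighbors in the order listed); mark gray on enter, black on exit:
I gray
  D gray
    G gray
      J gray
        H gray
          H→D: D is gray → back edge
First back edge: H → D.

H→D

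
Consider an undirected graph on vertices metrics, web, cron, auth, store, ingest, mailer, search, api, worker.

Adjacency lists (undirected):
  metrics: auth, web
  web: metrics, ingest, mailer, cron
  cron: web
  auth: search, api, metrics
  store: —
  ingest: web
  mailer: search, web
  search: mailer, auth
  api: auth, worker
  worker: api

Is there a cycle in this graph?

Yes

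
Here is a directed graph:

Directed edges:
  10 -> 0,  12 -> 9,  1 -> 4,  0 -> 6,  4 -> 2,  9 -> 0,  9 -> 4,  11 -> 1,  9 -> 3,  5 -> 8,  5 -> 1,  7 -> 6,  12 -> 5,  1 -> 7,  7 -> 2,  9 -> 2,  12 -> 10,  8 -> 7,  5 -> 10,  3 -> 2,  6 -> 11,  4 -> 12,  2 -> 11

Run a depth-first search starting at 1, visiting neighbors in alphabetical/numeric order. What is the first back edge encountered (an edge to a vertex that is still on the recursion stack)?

DFS from 1 (visiting neighbors in alphabetical/numeric order); mark gray on enter, black on exit:
1 gray
  4 gray
    2 gray
      11 gray
        11→1: 1 is gray → back edge
First back edge: 11 → 1.

11->1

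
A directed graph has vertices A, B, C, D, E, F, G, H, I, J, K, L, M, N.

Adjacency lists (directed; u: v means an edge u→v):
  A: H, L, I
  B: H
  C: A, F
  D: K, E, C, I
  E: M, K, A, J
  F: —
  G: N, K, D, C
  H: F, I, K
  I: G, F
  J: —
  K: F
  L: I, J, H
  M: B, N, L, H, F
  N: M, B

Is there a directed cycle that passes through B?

Yes

B is on a cycle iff B can reach itself via ≥1 edge.
B → H → I → G → N → B — yes.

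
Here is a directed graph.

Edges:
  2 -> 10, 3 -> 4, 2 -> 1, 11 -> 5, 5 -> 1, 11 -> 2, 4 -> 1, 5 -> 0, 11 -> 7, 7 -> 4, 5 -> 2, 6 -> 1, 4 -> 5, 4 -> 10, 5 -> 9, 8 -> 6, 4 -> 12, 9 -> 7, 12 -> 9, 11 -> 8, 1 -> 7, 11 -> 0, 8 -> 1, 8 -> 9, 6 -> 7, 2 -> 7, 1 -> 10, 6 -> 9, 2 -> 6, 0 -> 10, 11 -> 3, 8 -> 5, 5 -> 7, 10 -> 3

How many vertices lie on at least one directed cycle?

A vertex is on a directed cycle iff it belongs to a strongly connected component of size ≥ 2 (or has a self-loop).
The vertices on cycles are {0, 1, 2, 3, 4, 5, 6, 7, 9, 10, 12} — 11 in total.

11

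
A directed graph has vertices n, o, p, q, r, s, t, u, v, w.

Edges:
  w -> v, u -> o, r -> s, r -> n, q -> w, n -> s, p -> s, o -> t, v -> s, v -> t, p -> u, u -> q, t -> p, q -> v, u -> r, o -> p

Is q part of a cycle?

Yes

q is on a cycle iff q can reach itself via ≥1 edge.
q → v → t → p → u → q — yes.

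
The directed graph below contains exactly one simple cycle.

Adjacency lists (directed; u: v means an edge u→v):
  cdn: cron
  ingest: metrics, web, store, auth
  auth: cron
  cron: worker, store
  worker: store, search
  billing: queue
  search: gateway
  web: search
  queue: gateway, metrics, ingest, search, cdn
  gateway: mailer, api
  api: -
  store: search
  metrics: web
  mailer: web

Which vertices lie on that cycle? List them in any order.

web, mailer, search, gateway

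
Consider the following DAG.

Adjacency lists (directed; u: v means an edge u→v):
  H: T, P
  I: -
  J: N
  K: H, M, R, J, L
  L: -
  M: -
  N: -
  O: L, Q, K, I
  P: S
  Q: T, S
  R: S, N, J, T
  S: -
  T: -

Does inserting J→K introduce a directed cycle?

Yes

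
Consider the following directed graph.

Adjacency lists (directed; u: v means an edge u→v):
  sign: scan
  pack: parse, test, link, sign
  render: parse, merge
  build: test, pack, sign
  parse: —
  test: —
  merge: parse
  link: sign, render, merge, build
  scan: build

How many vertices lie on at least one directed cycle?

5

A vertex is on a directed cycle iff it belongs to a strongly connected component of size ≥ 2 (or has a self-loop).
The vertices on cycles are {link, pack, scan, sign, build} — 5 in total.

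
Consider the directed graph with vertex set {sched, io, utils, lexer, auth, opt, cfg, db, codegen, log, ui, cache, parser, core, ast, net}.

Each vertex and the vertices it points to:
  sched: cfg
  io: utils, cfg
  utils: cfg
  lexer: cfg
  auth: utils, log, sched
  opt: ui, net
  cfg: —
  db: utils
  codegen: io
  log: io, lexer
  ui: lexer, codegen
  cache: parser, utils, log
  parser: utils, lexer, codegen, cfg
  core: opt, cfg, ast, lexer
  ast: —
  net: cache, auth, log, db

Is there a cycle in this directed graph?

No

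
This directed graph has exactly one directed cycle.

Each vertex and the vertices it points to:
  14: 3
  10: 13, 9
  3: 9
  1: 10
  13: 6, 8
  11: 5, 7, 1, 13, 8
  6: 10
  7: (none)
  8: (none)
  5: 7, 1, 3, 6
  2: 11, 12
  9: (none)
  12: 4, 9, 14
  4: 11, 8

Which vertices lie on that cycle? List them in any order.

6, 10, 13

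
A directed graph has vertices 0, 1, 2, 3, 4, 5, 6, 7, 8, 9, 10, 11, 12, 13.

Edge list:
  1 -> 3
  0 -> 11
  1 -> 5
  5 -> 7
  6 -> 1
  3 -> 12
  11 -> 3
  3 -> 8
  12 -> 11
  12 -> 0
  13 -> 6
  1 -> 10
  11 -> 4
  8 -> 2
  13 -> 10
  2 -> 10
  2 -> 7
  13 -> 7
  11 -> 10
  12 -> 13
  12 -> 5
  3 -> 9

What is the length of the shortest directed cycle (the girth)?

For each vertex v, BFS finds the shortest path from v back to v.
The shortest such closed walk is 3 → 12 → 11 → 3, length 3.

3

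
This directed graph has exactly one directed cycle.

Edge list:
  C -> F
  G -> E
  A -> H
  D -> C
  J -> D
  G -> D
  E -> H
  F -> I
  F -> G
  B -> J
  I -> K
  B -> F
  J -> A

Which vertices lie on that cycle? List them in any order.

C, D, F, G

DFS with gray/black marking from F:
F gray
  G gray
    E gray
      H gray
      H black
    E black
    D gray
      C gray
        C→F: F is gray → back edge
Back edge closes the cycle F → G → D → C → F; its vertices are {C, D, F, G}.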